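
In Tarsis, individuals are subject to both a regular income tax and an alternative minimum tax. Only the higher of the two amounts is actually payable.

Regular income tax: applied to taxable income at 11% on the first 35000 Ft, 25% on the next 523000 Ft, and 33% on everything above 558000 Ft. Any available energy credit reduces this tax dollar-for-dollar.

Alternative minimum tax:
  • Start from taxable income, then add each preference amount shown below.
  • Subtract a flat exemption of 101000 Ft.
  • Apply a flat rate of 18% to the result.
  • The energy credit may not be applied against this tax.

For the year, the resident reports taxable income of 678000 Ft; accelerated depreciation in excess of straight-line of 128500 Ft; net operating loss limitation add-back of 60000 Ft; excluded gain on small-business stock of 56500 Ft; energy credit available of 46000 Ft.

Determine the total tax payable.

147960 Ft

Alternative minimum tax:
  Adjusted income: 678000 Ft + 128500 Ft + 60000 Ft + 56500 Ft = 923000 Ft
  Less exemption 101000 Ft → base 822000 Ft
  822000 Ft × 18% = 147960 Ft

Regular income tax:
  35000 Ft × 11% = 3850 Ft
  523000 Ft × 25% = 130750 Ft
  120000 Ft × 33% = 39600 Ft
  → 174200 Ft
  Less energy credit 46000 Ft → 128200 Ft

147960 Ft > 128200 Ft, so the alternative minimum tax is the binding amount.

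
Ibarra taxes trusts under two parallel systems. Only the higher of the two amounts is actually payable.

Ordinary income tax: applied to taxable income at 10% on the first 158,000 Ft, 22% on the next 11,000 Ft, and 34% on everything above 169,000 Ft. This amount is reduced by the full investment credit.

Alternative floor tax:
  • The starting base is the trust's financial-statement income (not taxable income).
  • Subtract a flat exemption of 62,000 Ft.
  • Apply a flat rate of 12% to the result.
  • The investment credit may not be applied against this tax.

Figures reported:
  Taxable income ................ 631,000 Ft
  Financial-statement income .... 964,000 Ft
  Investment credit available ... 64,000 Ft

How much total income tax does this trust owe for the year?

Ordinary income tax:
  158,000 Ft × 10% = 15,800 Ft
  11,000 Ft × 22% = 2,420 Ft
  462,000 Ft × 34% = 157,080 Ft
  → 175,300 Ft
  Less investment credit 64,000 Ft → 111,300 Ft

Alternative floor tax:
  Base (financial-statement income): 964,000 Ft
  Less exemption 62,000 Ft → base 902,000 Ft
  902,000 Ft × 12% = 108,240 Ft

111,300 Ft > 108,240 Ft, so the ordinary income tax governs.

111,300 Ft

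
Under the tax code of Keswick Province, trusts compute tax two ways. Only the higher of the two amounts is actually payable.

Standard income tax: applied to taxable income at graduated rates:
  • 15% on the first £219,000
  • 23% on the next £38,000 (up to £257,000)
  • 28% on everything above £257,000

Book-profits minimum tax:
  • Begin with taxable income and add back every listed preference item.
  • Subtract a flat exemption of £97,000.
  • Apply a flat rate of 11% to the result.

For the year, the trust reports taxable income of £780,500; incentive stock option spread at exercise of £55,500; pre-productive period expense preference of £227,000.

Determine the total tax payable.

£188,170

Standard income tax:
  £219,000 × 15% = £32,850
  £38,000 × 23% = £8,740
  £523,500 × 28% = £146,580
  → £188,170

Book-profits minimum tax:
  Adjusted income: £780,500 + £55,500 + £227,000 = £1,063,000
  Less exemption £97,000 → base £966,000
  £966,000 × 11% = £106,260

£188,170 > £106,260, so the standard income tax governs.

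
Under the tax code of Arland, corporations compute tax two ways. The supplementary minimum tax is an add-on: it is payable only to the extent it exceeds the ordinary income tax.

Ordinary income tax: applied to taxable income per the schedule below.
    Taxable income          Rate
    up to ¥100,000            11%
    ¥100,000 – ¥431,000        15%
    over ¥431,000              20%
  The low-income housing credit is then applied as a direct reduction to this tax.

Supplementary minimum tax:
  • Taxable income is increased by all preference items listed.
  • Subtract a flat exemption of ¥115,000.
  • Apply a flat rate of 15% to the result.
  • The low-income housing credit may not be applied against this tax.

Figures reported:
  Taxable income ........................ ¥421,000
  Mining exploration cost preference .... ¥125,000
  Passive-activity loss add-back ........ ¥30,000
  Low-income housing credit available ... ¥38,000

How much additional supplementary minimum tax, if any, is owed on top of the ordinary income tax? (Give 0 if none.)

¥48,000

Supplementary minimum tax:
  Adjusted income: ¥421,000 + ¥125,000 + ¥30,000 = ¥576,000
  Less exemption ¥115,000 → base ¥461,000
  ¥461,000 × 15% = ¥69,150

Ordinary income tax:
  ¥100,000 × 11% = ¥11,000
  ¥321,000 × 15% = ¥48,150
  → ¥59,150
  Less low-income housing credit ¥38,000 → ¥21,150

Excess of supplementary minimum tax over ordinary income tax: ¥69,150 − ¥21,150 = ¥48,000.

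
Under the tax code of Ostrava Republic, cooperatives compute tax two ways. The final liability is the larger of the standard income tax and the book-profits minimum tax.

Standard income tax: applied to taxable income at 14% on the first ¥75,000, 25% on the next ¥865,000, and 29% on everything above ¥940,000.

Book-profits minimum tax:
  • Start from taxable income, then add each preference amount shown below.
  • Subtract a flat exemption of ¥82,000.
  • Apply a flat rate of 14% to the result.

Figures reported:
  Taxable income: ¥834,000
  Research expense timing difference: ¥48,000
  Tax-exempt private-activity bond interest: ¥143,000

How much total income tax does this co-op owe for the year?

Book-profits minimum tax:
  Adjusted income: ¥834,000 + ¥48,000 + ¥143,000 = ¥1,025,000
  Less exemption ¥82,000 → base ¥943,000
  ¥943,000 × 14% = ¥132,020

Standard income tax:
  ¥75,000 × 14% = ¥10,500
  ¥759,000 × 25% = ¥189,750
  → ¥200,250

¥200,250 > ¥132,020, so the standard income tax governs.

¥200,250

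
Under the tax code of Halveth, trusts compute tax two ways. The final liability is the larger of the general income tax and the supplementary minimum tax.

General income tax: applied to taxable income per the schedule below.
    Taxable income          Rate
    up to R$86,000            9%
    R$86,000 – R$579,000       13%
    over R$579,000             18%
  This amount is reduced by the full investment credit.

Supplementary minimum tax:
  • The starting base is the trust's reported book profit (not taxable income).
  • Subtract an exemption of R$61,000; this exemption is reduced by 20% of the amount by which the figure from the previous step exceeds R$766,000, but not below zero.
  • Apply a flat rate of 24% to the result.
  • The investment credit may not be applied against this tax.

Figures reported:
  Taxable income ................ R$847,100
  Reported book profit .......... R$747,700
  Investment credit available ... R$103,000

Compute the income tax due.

R$164,808

Supplementary minimum tax:
  Base (reported book profit): R$747,700
  Exemption: R$747,700 ≤ R$766,000, so full R$61,000 applies
  Base: R$747,700 − R$61,000 = R$686,700
  R$686,700 × 24% = R$164,808

General income tax:
  R$86,000 × 9% = R$7,740
  R$493,000 × 13% = R$64,090
  R$268,100 × 18% = R$48,258
  → R$120,088
  Less investment credit R$103,000 → R$17,088

R$164,808 > R$17,088, so the supplementary minimum tax is the binding amount.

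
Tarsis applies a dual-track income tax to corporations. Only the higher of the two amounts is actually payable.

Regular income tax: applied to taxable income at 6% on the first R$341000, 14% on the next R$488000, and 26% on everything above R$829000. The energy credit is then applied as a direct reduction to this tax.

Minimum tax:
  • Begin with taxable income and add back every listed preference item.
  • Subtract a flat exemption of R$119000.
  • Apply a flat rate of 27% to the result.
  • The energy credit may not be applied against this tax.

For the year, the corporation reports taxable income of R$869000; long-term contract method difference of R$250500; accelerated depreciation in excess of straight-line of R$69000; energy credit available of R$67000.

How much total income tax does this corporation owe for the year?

Minimum tax:
  Adjusted income: R$869000 + R$250500 + R$69000 = R$1188500
  Less exemption R$119000 → base R$1069500
  R$1069500 × 27% = R$288765

Regular income tax:
  R$341000 × 6% = R$20460
  R$488000 × 14% = R$68320
  R$40000 × 26% = R$10400
  → R$99180
  Less energy credit R$67000 → R$32180

R$288765 > R$32180, so the minimum tax is the binding amount.

R$288765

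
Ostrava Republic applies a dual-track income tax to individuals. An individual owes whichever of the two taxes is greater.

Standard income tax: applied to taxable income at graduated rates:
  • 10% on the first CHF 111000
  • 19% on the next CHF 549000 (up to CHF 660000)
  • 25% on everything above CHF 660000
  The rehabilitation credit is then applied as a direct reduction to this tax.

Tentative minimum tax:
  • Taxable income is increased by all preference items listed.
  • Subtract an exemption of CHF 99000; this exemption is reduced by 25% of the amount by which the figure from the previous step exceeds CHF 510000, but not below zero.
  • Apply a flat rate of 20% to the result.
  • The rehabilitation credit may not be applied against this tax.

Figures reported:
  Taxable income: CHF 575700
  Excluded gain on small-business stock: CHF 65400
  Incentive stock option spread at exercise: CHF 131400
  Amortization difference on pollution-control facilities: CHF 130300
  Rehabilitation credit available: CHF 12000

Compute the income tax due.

CHF 180400

Tentative minimum tax:
  Adjusted income: CHF 575700 + CHF 65400 + CHF 131400 + CHF 130300 = CHF 902800
  Exemption: CHF 99000 − 25% × (CHF 902800 − CHF 510000) = CHF 99000 − CHF 98200 = CHF 800
  Base: CHF 902800 − CHF 800 = CHF 902000
  CHF 902000 × 20% = CHF 180400

Standard income tax:
  CHF 111000 × 10% = CHF 11100
  CHF 464700 × 19% = CHF 88293
  → CHF 99393
  Less rehabilitation credit CHF 12000 → CHF 87393

CHF 180400 > CHF 87393, so the tentative minimum tax is the binding amount.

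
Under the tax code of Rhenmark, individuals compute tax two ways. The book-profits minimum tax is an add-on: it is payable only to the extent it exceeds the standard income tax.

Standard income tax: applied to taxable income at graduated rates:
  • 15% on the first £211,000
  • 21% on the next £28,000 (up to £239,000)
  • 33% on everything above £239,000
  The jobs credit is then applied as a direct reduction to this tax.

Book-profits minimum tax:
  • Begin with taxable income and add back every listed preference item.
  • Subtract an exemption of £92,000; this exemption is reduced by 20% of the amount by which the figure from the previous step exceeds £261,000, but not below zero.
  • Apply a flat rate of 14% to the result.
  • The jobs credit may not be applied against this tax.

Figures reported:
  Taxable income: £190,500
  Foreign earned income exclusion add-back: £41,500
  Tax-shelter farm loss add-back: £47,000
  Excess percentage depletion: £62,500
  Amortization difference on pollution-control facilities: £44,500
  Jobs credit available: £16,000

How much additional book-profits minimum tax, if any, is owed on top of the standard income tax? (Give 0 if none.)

£32,085

Standard income tax:
  £190,500 × 15% = £28,575
  Less jobs credit £16,000 → £12,575

Book-profits minimum tax:
  Adjusted income: £190,500 + £41,500 + £47,000 + £62,500 + £44,500 = £386,000
  Exemption: £92,000 − 20% × (£386,000 − £261,000) = £92,000 − £25,000 = £67,000
  Base: £386,000 − £67,000 = £319,000
  £319,000 × 14% = £44,660

Excess of book-profits minimum tax over standard income tax: £44,660 − £12,575 = £32,085.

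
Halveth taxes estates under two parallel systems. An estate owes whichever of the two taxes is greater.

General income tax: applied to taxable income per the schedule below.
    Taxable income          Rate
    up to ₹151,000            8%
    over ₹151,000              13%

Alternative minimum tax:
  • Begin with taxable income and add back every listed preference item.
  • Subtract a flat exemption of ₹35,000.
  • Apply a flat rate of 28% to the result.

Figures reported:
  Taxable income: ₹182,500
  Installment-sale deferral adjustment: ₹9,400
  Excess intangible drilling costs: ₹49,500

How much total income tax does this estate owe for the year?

Alternative minimum tax:
  Adjusted income: ₹182,500 + ₹9,400 + ₹49,500 = ₹241,400
  Less exemption ₹35,000 → base ₹206,400
  ₹206,400 × 28% = ₹57,792

General income tax:
  ₹151,000 × 8% = ₹12,080
  ₹31,500 × 13% = ₹4,095
  → ₹16,175

₹57,792 > ₹16,175, so the alternative minimum tax is the binding amount.

₹57,792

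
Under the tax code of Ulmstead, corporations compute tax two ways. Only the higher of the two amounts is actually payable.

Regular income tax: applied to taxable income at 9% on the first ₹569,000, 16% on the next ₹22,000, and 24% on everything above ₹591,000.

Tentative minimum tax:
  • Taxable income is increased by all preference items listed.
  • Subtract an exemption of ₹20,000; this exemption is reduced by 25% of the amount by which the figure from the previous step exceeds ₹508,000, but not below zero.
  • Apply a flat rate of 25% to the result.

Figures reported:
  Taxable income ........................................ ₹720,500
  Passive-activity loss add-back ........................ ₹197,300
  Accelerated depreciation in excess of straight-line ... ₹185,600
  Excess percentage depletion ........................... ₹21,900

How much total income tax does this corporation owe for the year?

Regular income tax:
  ₹569,000 × 9% = ₹51,210
  ₹22,000 × 16% = ₹3,520
  ₹129,500 × 24% = ₹31,080
  → ₹85,810

Tentative minimum tax:
  Adjusted income: ₹720,500 + ₹197,300 + ₹185,600 + ₹21,900 = ₹1,125,300
  Exemption: 25% × (₹1,125,300 − ₹508,000) = ₹154,325 ≥ ₹20,000, so the exemption is fully phased out
  Base: ₹1,125,300 − ₹0 = ₹1,125,300
  ₹1,125,300 × 25% = ₹281,325

₹281,325 > ₹85,810, so the tentative minimum tax is the binding amount.

₹281,325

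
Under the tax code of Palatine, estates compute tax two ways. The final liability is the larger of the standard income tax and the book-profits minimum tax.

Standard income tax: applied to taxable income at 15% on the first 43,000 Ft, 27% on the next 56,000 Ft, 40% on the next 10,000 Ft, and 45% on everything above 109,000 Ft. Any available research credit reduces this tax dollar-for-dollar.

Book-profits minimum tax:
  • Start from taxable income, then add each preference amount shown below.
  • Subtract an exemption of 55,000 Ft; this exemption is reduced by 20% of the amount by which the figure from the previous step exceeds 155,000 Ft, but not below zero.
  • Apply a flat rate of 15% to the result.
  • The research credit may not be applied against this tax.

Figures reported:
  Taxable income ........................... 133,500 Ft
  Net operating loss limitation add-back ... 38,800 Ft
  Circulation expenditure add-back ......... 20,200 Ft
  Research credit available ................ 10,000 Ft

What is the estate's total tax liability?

26,595 Ft

Book-profits minimum tax:
  Adjusted income: 133,500 Ft + 38,800 Ft + 20,200 Ft = 192,500 Ft
  Exemption: 55,000 Ft − 20% × (192,500 Ft − 155,000 Ft) = 55,000 Ft − 7,500 Ft = 47,500 Ft
  Base: 192,500 Ft − 47,500 Ft = 145,000 Ft
  145,000 Ft × 15% = 21,750 Ft

Standard income tax:
  43,000 Ft × 15% = 6,450 Ft
  56,000 Ft × 27% = 15,120 Ft
  10,000 Ft × 40% = 4,000 Ft
  24,500 Ft × 45% = 11,025 Ft
  → 36,595 Ft
  Less research credit 10,000 Ft → 26,595 Ft

26,595 Ft > 21,750 Ft, so the standard income tax governs.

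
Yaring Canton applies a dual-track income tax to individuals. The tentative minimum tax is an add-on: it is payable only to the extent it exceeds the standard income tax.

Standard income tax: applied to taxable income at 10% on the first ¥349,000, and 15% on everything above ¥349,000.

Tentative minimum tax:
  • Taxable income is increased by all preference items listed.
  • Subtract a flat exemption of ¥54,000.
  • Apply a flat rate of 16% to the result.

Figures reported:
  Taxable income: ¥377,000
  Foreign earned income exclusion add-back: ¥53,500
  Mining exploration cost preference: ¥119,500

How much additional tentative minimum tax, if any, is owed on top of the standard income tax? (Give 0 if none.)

¥40,260

Tentative minimum tax:
  Adjusted income: ¥377,000 + ¥53,500 + ¥119,500 = ¥550,000
  Less exemption ¥54,000 → base ¥496,000
  ¥496,000 × 16% = ¥79,360

Standard income tax:
  ¥349,000 × 10% = ¥34,900
  ¥28,000 × 15% = ¥4,200
  → ¥39,100

Excess of tentative minimum tax over standard income tax: ¥79,360 − ¥39,100 = ¥40,260.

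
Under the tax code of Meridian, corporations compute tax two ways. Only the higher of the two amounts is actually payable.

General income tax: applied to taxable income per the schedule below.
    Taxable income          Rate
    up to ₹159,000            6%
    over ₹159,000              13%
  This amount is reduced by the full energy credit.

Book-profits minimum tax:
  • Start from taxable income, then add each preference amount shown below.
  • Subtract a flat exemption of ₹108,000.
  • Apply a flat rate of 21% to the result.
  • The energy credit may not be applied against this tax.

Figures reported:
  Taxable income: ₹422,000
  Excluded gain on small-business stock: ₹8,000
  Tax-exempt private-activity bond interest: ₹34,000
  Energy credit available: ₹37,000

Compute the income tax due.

Book-profits minimum tax:
  Adjusted income: ₹422,000 + ₹8,000 + ₹34,000 = ₹464,000
  Less exemption ₹108,000 → base ₹356,000
  ₹356,000 × 21% = ₹74,760

General income tax:
  ₹159,000 × 6% = ₹9,540
  ₹263,000 × 13% = ₹34,190
  → ₹43,730
  Less energy credit ₹37,000 → ₹6,730

₹74,760 > ₹6,730, so the book-profits minimum tax is the binding amount.

₹74,760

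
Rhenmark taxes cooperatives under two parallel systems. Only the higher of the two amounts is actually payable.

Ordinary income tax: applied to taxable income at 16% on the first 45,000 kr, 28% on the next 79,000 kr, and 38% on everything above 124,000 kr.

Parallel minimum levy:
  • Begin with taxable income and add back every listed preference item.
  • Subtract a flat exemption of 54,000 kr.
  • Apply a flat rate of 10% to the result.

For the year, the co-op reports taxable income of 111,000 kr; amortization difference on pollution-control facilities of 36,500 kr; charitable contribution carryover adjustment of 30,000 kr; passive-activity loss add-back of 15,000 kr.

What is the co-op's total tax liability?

Ordinary income tax:
  45,000 kr × 16% = 7,200 kr
  66,000 kr × 28% = 18,480 kr
  → 25,680 kr

Parallel minimum levy:
  Adjusted income: 111,000 kr + 36,500 kr + 30,000 kr + 15,000 kr = 192,500 kr
  Less exemption 54,000 kr → base 138,500 kr
  138,500 kr × 10% = 13,850 kr

25,680 kr > 13,850 kr, so the ordinary income tax governs.

25,680 kr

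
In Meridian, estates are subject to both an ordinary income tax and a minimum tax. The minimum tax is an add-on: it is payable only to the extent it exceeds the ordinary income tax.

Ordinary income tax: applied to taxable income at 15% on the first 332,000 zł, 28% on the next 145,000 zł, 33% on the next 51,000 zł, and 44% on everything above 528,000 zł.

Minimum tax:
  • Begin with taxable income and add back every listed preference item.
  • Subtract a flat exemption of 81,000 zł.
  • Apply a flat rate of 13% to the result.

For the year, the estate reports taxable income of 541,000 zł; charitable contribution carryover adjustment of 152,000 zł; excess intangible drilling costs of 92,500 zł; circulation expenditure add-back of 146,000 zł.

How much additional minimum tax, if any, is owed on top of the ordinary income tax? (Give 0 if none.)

Ordinary income tax:
  332,000 zł × 15% = 49,800 zł
  145,000 zł × 28% = 40,600 zł
  51,000 zł × 33% = 16,830 zł
  13,000 zł × 44% = 5,720 zł
  → 112,950 zł

Minimum tax:
  Adjusted income: 541,000 zł + 152,000 zł + 92,500 zł + 146,000 zł = 931,500 zł
  Less exemption 81,000 zł → base 850,500 zł
  850,500 zł × 13% = 110,565 zł

110,565 zł ≤ 112,950 zł, so no add-on is due.

0 zł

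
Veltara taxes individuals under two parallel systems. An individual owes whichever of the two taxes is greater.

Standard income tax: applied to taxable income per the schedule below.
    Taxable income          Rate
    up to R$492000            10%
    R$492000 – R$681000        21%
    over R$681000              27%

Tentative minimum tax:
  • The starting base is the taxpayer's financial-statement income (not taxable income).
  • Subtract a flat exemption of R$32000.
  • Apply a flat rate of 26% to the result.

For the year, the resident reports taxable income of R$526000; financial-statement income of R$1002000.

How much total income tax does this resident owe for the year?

Tentative minimum tax:
  Base (financial-statement income): R$1002000
  Less exemption R$32000 → base R$970000
  R$970000 × 26% = R$252200

Standard income tax:
  R$492000 × 10% = R$49200
  R$34000 × 21% = R$7140
  → R$56340

R$252200 > R$56340, so the tentative minimum tax is the binding amount.

R$252200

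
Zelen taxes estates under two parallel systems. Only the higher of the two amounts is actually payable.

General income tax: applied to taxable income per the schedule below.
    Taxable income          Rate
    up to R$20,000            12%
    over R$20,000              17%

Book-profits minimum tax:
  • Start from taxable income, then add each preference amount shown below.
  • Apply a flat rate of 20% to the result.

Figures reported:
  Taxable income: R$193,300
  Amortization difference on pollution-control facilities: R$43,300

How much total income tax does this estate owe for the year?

General income tax:
  R$20,000 × 12% = R$2,400
  R$173,300 × 17% = R$29,461
  → R$31,861

Book-profits minimum tax:
  Adjusted income: R$193,300 + R$43,300 = R$236,600
  R$236,600 × 20% = R$47,320

R$47,320 > R$31,861, so the book-profits minimum tax is the binding amount.

R$47,320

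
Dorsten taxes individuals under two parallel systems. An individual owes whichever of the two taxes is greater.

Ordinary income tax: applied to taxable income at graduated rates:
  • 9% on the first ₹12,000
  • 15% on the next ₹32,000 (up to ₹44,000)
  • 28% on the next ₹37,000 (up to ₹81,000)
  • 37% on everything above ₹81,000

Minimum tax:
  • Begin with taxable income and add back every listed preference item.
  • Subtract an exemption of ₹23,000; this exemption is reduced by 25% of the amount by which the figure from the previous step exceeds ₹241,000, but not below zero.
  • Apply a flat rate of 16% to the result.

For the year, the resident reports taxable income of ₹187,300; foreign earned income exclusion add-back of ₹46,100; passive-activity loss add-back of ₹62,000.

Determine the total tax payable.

₹55,571

Ordinary income tax:
  ₹12,000 × 9% = ₹1,080
  ₹32,000 × 15% = ₹4,800
  ₹37,000 × 28% = ₹10,360
  ₹106,300 × 37% = ₹39,331
  → ₹55,571

Minimum tax:
  Adjusted income: ₹187,300 + ₹46,100 + ₹62,000 = ₹295,400
  Exemption: ₹23,000 − 25% × (₹295,400 − ₹241,000) = ₹23,000 − ₹13,600 = ₹9,400
  Base: ₹295,400 − ₹9,400 = ₹286,000
  ₹286,000 × 16% = ₹45,760

₹55,571 > ₹45,760, so the ordinary income tax governs.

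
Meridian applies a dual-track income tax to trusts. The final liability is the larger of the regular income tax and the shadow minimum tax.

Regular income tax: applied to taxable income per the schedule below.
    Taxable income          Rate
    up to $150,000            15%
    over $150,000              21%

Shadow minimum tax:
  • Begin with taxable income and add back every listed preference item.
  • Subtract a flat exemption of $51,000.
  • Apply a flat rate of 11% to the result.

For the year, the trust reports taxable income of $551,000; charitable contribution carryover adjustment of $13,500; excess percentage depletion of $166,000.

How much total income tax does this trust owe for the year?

Regular income tax:
  $150,000 × 15% = $22,500
  $401,000 × 21% = $84,210
  → $106,710

Shadow minimum tax:
  Adjusted income: $551,000 + $13,500 + $166,000 = $730,500
  Less exemption $51,000 → base $679,500
  $679,500 × 11% = $74,745

$106,710 > $74,745, so the regular income tax governs.

$106,710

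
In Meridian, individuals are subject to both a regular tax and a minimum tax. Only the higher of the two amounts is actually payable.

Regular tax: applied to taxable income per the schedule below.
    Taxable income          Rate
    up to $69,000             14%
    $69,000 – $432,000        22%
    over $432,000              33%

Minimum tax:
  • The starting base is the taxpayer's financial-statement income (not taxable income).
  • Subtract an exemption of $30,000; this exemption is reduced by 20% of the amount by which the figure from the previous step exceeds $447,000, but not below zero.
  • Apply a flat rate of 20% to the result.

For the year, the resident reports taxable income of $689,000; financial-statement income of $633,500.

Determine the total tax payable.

$174,330

Regular tax:
  $69,000 × 14% = $9,660
  $363,000 × 22% = $79,860
  $257,000 × 33% = $84,810
  → $174,330

Minimum tax:
  Base (financial-statement income): $633,500
  Exemption: 20% × ($633,500 − $447,000) = $37,300 ≥ $30,000, so the exemption is fully phased out
  Base: $633,500 − $0 = $633,500
  $633,500 × 20% = $126,700

$174,330 > $126,700, so the regular tax governs.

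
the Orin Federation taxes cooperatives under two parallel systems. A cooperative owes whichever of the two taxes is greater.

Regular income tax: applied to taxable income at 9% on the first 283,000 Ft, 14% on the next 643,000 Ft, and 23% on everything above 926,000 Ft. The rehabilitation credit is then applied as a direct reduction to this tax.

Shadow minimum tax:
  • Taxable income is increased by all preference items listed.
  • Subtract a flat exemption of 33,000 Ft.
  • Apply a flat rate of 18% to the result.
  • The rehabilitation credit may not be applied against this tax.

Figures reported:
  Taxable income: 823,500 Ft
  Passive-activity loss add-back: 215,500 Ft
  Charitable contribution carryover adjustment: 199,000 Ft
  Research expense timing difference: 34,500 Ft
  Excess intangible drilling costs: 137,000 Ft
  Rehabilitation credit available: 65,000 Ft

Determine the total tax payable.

247,770 Ft

Regular income tax:
  283,000 Ft × 9% = 25,470 Ft
  540,500 Ft × 14% = 75,670 Ft
  → 101,140 Ft
  Less rehabilitation credit 65,000 Ft → 36,140 Ft

Shadow minimum tax:
  Adjusted income: 823,500 Ft + 215,500 Ft + 199,000 Ft + 34,500 Ft + 137,000 Ft = 1,409,500 Ft
  Less exemption 33,000 Ft → base 1,376,500 Ft
  1,376,500 Ft × 18% = 247,770 Ft

247,770 Ft > 36,140 Ft, so the shadow minimum tax is the binding amount.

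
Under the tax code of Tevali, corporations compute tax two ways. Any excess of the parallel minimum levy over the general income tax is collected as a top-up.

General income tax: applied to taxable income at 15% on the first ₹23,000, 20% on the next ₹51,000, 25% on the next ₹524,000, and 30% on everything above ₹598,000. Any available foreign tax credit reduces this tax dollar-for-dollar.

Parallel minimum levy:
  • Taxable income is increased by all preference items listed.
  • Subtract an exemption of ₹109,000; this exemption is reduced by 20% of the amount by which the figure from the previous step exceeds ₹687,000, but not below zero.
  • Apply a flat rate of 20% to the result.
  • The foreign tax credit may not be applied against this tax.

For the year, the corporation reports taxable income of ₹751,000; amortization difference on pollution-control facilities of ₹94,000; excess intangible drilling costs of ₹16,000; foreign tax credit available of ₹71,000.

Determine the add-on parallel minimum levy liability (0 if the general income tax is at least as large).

₹37,810

Parallel minimum levy:
  Adjusted income: ₹751,000 + ₹94,000 + ₹16,000 = ₹861,000
  Exemption: ₹109,000 − 20% × (₹861,000 − ₹687,000) = ₹109,000 − ₹34,800 = ₹74,200
  Base: ₹861,000 − ₹74,200 = ₹786,800
  ₹786,800 × 20% = ₹157,360

General income tax:
  ₹23,000 × 15% = ₹3,450
  ₹51,000 × 20% = ₹10,200
  ₹524,000 × 25% = ₹131,000
  ₹153,000 × 30% = ₹45,900
  → ₹190,550
  Less foreign tax credit ₹71,000 → ₹119,550

Excess of parallel minimum levy over general income tax: ₹157,360 − ₹119,550 = ₹37,810.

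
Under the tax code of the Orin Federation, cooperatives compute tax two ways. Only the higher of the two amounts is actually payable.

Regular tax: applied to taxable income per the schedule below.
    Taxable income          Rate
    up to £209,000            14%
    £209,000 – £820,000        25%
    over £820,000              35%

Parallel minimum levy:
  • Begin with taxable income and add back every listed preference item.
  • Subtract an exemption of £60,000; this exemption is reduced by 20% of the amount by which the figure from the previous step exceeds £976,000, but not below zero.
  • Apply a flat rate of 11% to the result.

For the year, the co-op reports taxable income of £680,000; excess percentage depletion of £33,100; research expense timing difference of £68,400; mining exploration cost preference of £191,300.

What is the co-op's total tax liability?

Parallel minimum levy:
  Adjusted income: £680,000 + £33,100 + £68,400 + £191,300 = £972,800
  Exemption: £972,800 ≤ £976,000, so full £60,000 applies
  Base: £972,800 − £60,000 = £912,800
  £912,800 × 11% = £100,408

Regular tax:
  £209,000 × 14% = £29,260
  £471,000 × 25% = £117,750
  → £147,010

£147,010 > £100,408, so the regular tax governs.

£147,010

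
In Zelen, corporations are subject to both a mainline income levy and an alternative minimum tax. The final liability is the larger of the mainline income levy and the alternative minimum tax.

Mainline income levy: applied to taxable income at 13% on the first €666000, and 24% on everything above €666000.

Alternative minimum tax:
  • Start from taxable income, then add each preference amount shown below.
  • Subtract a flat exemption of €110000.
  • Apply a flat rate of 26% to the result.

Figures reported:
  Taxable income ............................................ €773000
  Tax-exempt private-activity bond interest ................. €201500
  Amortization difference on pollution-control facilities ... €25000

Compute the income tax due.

€231270

Alternative minimum tax:
  Adjusted income: €773000 + €201500 + €25000 = €999500
  Less exemption €110000 → base €889500
  €889500 × 26% = €231270

Mainline income levy:
  €666000 × 13% = €86580
  €107000 × 24% = €25680
  → €112260

€231270 > €112260, so the alternative minimum tax is the binding amount.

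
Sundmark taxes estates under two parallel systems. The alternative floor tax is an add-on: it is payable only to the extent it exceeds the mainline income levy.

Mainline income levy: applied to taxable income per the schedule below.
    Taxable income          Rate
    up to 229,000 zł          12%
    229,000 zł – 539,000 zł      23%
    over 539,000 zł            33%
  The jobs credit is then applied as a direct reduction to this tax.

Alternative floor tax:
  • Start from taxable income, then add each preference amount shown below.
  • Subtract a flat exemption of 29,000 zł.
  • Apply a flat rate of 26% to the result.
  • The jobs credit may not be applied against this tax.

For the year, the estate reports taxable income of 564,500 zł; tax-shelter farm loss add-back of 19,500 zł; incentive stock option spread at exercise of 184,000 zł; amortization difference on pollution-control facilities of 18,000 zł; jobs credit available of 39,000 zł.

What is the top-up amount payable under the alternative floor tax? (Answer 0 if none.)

Alternative floor tax:
  Adjusted income: 564,500 zł + 19,500 zł + 184,000 zł + 18,000 zł = 786,000 zł
  Less exemption 29,000 zł → base 757,000 zł
  757,000 zł × 26% = 196,820 zł

Mainline income levy:
  229,000 zł × 12% = 27,480 zł
  310,000 zł × 23% = 71,300 zł
  25,500 zł × 33% = 8,415 zł
  → 107,195 zł
  Less jobs credit 39,000 zł → 68,195 zł

Excess of alternative floor tax over mainline income levy: 196,820 zł − 68,195 zł = 128,625 zł.

128,625 zł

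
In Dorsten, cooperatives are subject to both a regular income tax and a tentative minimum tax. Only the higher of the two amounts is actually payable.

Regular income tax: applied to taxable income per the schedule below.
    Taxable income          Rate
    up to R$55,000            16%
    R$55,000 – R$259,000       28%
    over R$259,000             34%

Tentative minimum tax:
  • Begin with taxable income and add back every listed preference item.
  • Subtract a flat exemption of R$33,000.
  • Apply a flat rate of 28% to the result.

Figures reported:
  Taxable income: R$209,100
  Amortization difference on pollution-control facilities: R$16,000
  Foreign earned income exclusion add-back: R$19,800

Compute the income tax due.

R$59,332

Tentative minimum tax:
  Adjusted income: R$209,100 + R$16,000 + R$19,800 = R$244,900
  Less exemption R$33,000 → base R$211,900
  R$211,900 × 28% = R$59,332

Regular income tax:
  R$55,000 × 16% = R$8,800
  R$154,100 × 28% = R$43,148
  → R$51,948

R$59,332 > R$51,948, so the tentative minimum tax is the binding amount.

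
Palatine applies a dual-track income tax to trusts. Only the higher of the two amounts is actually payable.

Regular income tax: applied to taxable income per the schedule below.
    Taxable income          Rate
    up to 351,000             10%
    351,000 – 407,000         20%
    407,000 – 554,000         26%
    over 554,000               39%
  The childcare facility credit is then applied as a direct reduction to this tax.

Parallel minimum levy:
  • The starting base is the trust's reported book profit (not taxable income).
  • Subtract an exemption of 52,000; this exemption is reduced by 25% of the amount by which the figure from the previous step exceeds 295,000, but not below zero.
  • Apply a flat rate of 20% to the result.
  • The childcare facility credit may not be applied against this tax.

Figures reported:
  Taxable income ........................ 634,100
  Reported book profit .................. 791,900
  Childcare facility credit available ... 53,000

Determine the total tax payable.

158,380

Parallel minimum levy:
  Base (reported book profit): 791,900
  Exemption: 25% × (791,900 − 295,000) = 124,225 ≥ 52,000, so the exemption is fully phased out
  Base: 791,900 − 0 = 791,900
  791,900 × 20% = 158,380

Regular income tax:
  351,000 × 10% = 35,100
  56,000 × 20% = 11,200
  147,000 × 26% = 38,220
  80,100 × 39% = 31,239
  → 115,759
  Less childcare facility credit 53,000 → 62,759

158,380 > 62,759, so the parallel minimum levy is the binding amount.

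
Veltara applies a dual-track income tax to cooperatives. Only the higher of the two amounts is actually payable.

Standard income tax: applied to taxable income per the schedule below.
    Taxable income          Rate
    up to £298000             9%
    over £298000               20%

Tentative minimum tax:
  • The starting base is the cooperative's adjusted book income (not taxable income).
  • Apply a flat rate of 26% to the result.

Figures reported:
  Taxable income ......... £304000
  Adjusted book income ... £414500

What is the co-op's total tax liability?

Tentative minimum tax:
  Base (adjusted book income): £414500
  £414500 × 26% = £107770

Standard income tax:
  £298000 × 9% = £26820
  £6000 × 20% = £1200
  → £28020

£107770 > £28020, so the tentative minimum tax is the binding amount.

£107770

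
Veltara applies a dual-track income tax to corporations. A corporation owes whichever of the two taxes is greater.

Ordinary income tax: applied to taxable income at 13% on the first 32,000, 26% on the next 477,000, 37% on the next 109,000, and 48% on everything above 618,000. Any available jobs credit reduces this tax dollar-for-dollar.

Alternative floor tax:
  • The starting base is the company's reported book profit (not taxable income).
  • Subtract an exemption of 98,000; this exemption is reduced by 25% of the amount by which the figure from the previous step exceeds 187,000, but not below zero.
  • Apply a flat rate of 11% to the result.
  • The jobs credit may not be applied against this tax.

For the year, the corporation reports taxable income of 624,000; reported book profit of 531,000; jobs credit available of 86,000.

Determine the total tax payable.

85,390

Alternative floor tax:
  Base (reported book profit): 531,000
  Exemption: 98,000 − 25% × (531,000 − 187,000) = 98,000 − 86,000 = 12,000
  Base: 531,000 − 12,000 = 519,000
  519,000 × 11% = 57,090

Ordinary income tax:
  32,000 × 13% = 4,160
  477,000 × 26% = 124,020
  109,000 × 37% = 40,330
  6,000 × 48% = 2,880
  → 171,390
  Less jobs credit 86,000 → 85,390

85,390 > 57,090, so the ordinary income tax governs.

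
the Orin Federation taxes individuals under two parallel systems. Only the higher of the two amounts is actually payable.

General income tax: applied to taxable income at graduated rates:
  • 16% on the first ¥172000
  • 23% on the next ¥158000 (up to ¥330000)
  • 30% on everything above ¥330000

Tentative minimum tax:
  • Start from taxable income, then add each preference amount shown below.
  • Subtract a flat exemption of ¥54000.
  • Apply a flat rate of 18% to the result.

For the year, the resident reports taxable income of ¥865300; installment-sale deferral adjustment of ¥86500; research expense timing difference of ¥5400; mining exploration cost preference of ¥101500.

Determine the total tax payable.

Tentative minimum tax:
  Adjusted income: ¥865300 + ¥86500 + ¥5400 + ¥101500 = ¥1058700
  Less exemption ¥54000 → base ¥1004700
  ¥1004700 × 18% = ¥180846

General income tax:
  ¥172000 × 16% = ¥27520
  ¥158000 × 23% = ¥36340
  ¥535300 × 30% = ¥160590
  → ¥224450

¥224450 > ¥180846, so the general income tax governs.

¥224450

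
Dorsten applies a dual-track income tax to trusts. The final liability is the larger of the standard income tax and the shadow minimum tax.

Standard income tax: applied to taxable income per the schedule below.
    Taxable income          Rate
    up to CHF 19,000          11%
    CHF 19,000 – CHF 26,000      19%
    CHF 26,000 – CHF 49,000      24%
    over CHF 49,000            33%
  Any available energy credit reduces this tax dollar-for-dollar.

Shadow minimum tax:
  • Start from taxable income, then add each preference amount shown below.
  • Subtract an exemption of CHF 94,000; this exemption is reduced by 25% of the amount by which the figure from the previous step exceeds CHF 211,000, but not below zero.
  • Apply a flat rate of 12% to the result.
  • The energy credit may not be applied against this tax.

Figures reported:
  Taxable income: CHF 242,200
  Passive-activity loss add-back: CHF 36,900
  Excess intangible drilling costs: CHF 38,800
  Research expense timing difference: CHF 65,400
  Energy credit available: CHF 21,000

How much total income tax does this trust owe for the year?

CHF 51,696

Standard income tax:
  CHF 19,000 × 11% = CHF 2,090
  CHF 7,000 × 19% = CHF 1,330
  CHF 23,000 × 24% = CHF 5,520
  CHF 193,200 × 33% = CHF 63,756
  → CHF 72,696
  Less energy credit CHF 21,000 → CHF 51,696

Shadow minimum tax:
  Adjusted income: CHF 242,200 + CHF 36,900 + CHF 38,800 + CHF 65,400 = CHF 383,300
  Exemption: CHF 94,000 − 25% × (CHF 383,300 − CHF 211,000) = CHF 94,000 − CHF 43,075 = CHF 50,925
  Base: CHF 383,300 − CHF 50,925 = CHF 332,375
  CHF 332,375 × 12% = CHF 39,885

CHF 51,696 > CHF 39,885, so the standard income tax governs.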